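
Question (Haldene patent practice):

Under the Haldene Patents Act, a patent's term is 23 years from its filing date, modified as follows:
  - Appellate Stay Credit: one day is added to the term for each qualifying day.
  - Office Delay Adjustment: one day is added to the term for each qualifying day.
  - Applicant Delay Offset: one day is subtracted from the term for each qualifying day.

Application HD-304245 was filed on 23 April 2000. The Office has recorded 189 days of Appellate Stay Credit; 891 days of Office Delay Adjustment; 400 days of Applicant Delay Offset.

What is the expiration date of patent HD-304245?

Base term: filing date + 23 years → 23 April 2023.
Appellate Stay Credit: +189 days → 29 October 2023.
Office Delay Adjustment: +891 days → 7 April 2026.
Applicant Delay Offset: −400 days → 3 March 2025.

2025-03-03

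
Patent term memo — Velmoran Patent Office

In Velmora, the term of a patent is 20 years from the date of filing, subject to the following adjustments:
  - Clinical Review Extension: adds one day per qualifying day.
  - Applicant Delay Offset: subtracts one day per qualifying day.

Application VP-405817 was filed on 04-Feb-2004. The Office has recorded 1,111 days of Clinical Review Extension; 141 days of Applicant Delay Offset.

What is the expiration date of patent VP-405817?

Base term: filing date + 20 years → 4 February 2024.
Clinical Review Extension: +1111 days → 19 February 2027.
Applicant Delay Offset: −141 days → 1 October 2026.

October 1, 2026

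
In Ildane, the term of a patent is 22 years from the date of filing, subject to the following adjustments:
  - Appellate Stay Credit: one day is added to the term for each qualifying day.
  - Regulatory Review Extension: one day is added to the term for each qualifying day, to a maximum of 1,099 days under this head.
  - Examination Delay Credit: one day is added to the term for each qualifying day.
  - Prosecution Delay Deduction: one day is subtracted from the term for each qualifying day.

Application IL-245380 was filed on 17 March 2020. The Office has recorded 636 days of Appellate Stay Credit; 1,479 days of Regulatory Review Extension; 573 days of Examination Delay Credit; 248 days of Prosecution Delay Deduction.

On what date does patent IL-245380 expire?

2047-11-06

Base term: filing date + 22 years → 17 March 2042.
Appellate Stay Credit: +636 days → 13 December 2043.
Regulatory Review Extension: 1479 days claimed exceeds the 1099-day cap, so +1099 days → 16 December 2046.
Examination Delay Credit: +573 days → 11 July 2048.
Prosecution Delay Deduction: −248 days → 6 November 2047.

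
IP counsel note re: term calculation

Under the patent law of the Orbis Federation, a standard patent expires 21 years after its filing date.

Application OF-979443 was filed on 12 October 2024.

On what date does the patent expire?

Filing date + 21 years → 12 October 2045.

October 12, 2045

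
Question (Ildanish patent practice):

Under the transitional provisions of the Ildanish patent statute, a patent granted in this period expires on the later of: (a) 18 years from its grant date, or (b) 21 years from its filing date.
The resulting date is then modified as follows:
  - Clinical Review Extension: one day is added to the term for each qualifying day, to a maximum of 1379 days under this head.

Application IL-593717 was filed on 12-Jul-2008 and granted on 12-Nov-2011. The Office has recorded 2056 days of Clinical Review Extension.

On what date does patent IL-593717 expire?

(a) grant + 18 years → 12 November 2029.
(b) filing + 21 years → 12 July 2029.
Later of the two: 12 November 2029.
Clinical Review Extension: 2056 days claimed exceeds the 1379-day cap, so +1379 days → 22 August 2033.

2033-08-22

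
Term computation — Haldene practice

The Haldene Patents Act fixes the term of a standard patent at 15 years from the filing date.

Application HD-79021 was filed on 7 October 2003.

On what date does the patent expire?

2018-10-07

Filing date + 15 years → 7 October 2018.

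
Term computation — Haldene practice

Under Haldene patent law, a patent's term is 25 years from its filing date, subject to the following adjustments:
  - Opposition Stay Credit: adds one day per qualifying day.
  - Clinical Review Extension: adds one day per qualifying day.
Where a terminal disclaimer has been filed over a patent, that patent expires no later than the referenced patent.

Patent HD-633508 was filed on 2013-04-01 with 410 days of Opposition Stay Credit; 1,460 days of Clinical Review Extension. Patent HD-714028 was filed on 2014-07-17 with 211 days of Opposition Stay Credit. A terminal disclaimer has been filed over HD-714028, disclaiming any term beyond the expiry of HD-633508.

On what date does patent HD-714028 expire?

February 13, 2040

Natural term of HD-714028:
  Base: filing + 25 years → 17 July 2039.
  Opposition Stay Credit: +211 days → 13 February 2040.
Expiry of referenced patent HD-633508:
  Base: filing + 25 years → 1 April 2038.
  Opposition Stay Credit: +410 days → 16 May 2039.
  Clinical Review Extension: +1460 days → 15 May 2043.
Terminal disclaimer: HD-714028 expires on the earlier of 13 February 2040 and 15 May 2043.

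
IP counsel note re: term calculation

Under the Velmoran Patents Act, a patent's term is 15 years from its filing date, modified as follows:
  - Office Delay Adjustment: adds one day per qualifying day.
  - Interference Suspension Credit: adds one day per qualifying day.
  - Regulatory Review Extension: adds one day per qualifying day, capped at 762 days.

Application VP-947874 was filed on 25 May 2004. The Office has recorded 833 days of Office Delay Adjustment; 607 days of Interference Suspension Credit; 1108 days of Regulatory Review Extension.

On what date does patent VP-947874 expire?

Base term: filing date + 15 years → 25 May 2019.
Office Delay Adjustment: +833 days → 4 September 2021.
Interference Suspension Credit: +607 days → 4 May 2023.
Regulatory Review Extension: 1108 days claimed exceeds the 762-day cap, so +762 days → 4 June 2025.

2025-06-04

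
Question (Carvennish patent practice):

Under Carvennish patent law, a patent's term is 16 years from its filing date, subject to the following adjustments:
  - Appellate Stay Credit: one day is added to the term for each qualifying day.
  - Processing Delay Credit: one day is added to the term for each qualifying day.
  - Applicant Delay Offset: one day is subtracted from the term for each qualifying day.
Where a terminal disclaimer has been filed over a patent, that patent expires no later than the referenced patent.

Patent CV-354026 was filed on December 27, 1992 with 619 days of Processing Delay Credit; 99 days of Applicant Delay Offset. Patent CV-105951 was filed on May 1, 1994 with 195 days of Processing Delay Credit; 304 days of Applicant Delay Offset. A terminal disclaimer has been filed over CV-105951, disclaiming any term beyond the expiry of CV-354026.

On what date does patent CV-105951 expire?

January 12, 2010

Natural term of CV-105951:
  Base: filing + 16 years → 1 May 2010.
  Processing Delay Credit: +195 days → 12 November 2010.
  Applicant Delay Offset: −304 days → 12 January 2010.
Expiry of referenced patent CV-354026:
  Base: filing + 16 years → 27 December 2008.
  Processing Delay Credit: +619 days → 7 September 2010.
  Applicant Delay Offset: −99 days → 31 May 2010.
Terminal disclaimer: CV-105951 expires on the earlier of 12 January 2010 and 31 May 2010.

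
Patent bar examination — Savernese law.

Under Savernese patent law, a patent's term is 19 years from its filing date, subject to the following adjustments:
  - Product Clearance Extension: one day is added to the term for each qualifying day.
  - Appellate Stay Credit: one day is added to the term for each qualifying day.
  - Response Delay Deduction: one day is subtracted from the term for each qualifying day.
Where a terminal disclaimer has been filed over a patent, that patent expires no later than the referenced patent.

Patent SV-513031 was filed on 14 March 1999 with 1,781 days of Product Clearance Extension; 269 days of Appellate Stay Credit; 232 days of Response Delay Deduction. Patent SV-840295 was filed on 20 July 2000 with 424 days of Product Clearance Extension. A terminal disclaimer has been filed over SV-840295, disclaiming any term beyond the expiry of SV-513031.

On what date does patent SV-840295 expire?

September 16, 2020

Natural term of SV-840295:
  Base: filing + 19 years → 20 July 2019.
  Product Clearance Extension: +424 days → 16 September 2020.
Expiry of referenced patent SV-513031:
  Base: filing + 19 years → 14 March 2018.
  Product Clearance Extension: +1781 days → 28 January 2023.
  Appellate Stay Credit: +269 days → 24 October 2023.
  Response Delay Deduction: −232 days → 6 March 2023.
Terminal disclaimer: SV-840295 expires on the earlier of 16 September 2020 and 6 March 2023.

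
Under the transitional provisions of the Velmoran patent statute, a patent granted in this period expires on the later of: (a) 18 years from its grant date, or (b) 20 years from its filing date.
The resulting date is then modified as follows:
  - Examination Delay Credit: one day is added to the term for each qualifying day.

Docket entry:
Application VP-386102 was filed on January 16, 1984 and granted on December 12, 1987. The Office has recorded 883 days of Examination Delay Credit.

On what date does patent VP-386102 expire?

2008-05-13

(a) grant + 18 years → 12 December 2005.
(b) filing + 20 years → 16 January 2004.
Later of the two: 12 December 2005.
Examination Delay Credit: +883 days → 13 May 2008.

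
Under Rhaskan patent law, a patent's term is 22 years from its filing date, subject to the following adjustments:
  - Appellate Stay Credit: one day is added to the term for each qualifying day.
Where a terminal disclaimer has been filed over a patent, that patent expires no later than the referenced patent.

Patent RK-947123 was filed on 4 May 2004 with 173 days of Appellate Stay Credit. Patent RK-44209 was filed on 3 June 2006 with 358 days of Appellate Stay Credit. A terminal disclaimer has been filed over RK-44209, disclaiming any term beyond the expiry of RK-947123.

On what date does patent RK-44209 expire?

October 24, 2026

Natural term of RK-44209:
  Base: filing + 22 years → 3 June 2028.
  Appellate Stay Credit: +358 days → 27 May 2029.
Expiry of referenced patent RK-947123:
  Base: filing + 22 years → 4 May 2026.
  Appellate Stay Credit: +173 days → 24 October 2026.
Terminal disclaimer: RK-44209 expires on the earlier of 27 May 2029 and 24 October 2026.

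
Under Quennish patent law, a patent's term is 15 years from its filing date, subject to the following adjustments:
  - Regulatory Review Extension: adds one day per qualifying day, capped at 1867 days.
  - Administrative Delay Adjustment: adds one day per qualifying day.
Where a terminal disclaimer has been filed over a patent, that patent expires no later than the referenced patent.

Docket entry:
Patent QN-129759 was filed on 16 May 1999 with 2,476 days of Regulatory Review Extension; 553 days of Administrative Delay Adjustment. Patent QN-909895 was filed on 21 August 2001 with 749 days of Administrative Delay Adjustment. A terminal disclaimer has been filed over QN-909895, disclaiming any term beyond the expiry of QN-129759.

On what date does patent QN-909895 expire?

Natural term of QN-909895:
  Base: filing + 15 years → 21 August 2016.
  Administrative Delay Adjustment: +749 days → 9 September 2018.
Expiry of referenced patent QN-129759:
  Base: filing + 15 years → 16 May 2014.
  Regulatory Review Extension: 2476 days claimed exceeds the 1867-day cap, so +1867 days → 26 June 2019.
  Administrative Delay Adjustment: +553 days → 30 December 2020.
Terminal disclaimer: QN-909895 expires on the earlier of 9 September 2018 and 30 December 2020.

2018-09-09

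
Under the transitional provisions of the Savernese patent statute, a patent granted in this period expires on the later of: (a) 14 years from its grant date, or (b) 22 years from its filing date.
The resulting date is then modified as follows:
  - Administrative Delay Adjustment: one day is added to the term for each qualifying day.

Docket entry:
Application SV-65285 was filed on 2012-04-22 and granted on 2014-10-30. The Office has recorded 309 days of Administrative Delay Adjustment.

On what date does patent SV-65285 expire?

(a) grant + 14 years → 30 October 2028.
(b) filing + 22 years → 22 April 2034.
Later of the two: 22 April 2034.
Administrative Delay Adjustment: +309 days → 25 February 2035.

2035-02-25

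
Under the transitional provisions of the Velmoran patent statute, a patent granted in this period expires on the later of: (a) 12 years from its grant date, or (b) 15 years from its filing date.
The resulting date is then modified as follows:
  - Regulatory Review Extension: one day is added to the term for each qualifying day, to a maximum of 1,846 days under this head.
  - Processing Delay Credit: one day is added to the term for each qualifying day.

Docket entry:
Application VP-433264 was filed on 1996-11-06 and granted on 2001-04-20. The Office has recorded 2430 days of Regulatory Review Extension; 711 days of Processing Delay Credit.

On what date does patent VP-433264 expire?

2020-04-20

(a) grant + 12 years → 20 April 2013.
(b) filing + 15 years → 6 November 2011.
Later of the two: 20 April 2013.
Regulatory Review Extension: 2430 days claimed exceeds the 1846-day cap, so +1846 days → 10 May 2018.
Processing Delay Credit: +711 days → 20 April 2020.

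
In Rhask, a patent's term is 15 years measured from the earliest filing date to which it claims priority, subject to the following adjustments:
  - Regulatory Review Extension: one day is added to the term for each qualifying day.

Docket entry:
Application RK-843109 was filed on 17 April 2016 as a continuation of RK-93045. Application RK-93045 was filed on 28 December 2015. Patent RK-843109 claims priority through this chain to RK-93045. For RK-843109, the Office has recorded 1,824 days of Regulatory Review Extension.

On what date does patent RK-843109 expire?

December 26, 2035

Earliest priority filing: 28 December 2015.
Base term: 28 December 2015 + 15 years → 28 December 2030.
Regulatory Review Extension: +1824 days → 26 December 2035.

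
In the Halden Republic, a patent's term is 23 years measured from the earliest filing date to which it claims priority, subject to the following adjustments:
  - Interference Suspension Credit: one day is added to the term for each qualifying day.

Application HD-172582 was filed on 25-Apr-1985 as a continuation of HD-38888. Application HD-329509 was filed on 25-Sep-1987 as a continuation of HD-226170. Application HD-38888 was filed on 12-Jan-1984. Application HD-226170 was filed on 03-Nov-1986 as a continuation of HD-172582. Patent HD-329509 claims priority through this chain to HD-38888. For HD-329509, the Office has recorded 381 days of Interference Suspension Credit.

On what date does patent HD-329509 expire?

2008-01-28

Earliest priority filing: 12 January 1984.
Base term: 12 January 1984 + 23 years → 12 January 2007.
Interference Suspension Credit: +381 days → 28 January 2008.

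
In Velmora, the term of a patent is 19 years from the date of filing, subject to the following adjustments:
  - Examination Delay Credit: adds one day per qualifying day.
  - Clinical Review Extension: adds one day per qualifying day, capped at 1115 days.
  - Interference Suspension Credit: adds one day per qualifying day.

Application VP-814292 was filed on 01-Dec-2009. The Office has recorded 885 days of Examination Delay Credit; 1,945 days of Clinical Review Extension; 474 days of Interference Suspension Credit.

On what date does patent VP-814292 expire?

2035-09-10

Base term: filing date + 19 years → 1 December 2028.
Examination Delay Credit: +885 days → 5 May 2031.
Clinical Review Extension: 1945 days claimed exceeds the 1115-day cap, so +1115 days → 24 May 2034.
Interference Suspension Credit: +474 days → 10 September 2035.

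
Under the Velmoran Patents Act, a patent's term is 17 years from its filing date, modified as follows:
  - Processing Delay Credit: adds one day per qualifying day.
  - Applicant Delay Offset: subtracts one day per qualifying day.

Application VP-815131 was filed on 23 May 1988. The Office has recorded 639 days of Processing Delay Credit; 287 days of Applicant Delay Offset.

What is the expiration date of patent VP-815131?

Base term: filing date + 17 years → 23 May 2005.
Processing Delay Credit: +639 days → 21 February 2007.
Applicant Delay Offset: −287 days → 10 May 2006.

May 10, 2006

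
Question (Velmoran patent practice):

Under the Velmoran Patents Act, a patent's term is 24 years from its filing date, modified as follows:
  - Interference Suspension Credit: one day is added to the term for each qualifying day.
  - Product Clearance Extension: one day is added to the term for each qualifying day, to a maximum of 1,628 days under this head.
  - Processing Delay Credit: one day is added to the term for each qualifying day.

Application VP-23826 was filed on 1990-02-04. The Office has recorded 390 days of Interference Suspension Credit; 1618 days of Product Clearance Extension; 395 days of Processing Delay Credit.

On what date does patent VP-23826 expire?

2020-09-03

Base term: filing date + 24 years → 4 February 2014.
Interference Suspension Credit: +390 days → 1 March 2015.
Product Clearance Extension: 1618 days (within the 1628-day cap) → +1618 days → 5 August 2019.
Processing Delay Credit: +395 days → 3 September 2020.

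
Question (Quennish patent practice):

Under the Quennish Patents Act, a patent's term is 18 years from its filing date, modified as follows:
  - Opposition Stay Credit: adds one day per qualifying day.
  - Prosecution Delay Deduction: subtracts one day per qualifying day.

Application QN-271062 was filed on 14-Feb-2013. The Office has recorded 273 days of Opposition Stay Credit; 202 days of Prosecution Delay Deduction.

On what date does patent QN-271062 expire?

Base term: filing date + 18 years → 14 February 2031.
Opposition Stay Credit: +273 days → 14 November 2031.
Prosecution Delay Deduction: −202 days → 26 April 2031.

2031-04-26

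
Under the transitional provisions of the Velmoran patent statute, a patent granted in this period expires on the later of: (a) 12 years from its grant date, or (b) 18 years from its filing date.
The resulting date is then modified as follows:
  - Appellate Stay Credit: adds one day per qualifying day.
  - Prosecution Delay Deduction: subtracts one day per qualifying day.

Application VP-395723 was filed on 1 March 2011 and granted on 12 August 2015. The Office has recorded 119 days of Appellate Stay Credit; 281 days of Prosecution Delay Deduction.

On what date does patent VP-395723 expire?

(a) grant + 12 years → 12 August 2027.
(b) filing + 18 years → 1 March 2029.
Later of the two: 1 March 2029.
Appellate Stay Credit: +119 days → 28 June 2029.
Prosecution Delay Deduction: −281 days → 20 September 2028.

September 20, 2028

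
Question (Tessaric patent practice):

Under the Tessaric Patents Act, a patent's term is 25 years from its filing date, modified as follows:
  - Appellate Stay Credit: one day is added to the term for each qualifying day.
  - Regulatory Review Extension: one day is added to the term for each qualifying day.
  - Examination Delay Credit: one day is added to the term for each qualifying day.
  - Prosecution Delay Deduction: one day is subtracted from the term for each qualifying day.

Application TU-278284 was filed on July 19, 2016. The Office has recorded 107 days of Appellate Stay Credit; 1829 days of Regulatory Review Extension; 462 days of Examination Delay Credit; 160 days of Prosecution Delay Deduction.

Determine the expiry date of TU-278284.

Base term: filing date + 25 years → 19 July 2041.
Appellate Stay Credit: +107 days → 3 November 2041.
Regulatory Review Extension: +1829 days → 6 November 2046.
Examination Delay Credit: +462 days → 11 February 2048.
Prosecution Delay Deduction: −160 days → 4 September 2047.

2047-09-04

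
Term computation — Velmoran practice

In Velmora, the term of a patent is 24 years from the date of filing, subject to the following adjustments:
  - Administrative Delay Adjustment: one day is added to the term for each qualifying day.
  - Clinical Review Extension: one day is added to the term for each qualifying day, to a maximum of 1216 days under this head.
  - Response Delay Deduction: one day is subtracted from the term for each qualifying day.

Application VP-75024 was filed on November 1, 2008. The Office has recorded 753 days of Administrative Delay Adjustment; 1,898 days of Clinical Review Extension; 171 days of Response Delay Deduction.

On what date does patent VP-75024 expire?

Base term: filing date + 24 years → 1 November 2032.
Administrative Delay Adjustment: +753 days → 24 November 2034.
Clinical Review Extension: 1898 days claimed exceeds the 1216-day cap, so +1216 days → 24 March 2038.
Response Delay Deduction: −171 days → 4 October 2037.

October 4, 2037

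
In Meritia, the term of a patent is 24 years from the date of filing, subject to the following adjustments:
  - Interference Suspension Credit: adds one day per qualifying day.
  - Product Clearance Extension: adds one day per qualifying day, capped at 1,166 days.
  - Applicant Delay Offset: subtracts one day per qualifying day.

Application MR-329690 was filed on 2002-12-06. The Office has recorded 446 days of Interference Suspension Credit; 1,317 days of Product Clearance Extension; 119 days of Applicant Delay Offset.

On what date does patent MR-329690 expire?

2031-01-07

Base term: filing date + 24 years → 6 December 2026.
Interference Suspension Credit: +446 days → 25 February 2028.
Product Clearance Extension: 1317 days claimed exceeds the 1166-day cap, so +1166 days → 6 May 2031.
Applicant Delay Offset: −119 days → 7 January 2031.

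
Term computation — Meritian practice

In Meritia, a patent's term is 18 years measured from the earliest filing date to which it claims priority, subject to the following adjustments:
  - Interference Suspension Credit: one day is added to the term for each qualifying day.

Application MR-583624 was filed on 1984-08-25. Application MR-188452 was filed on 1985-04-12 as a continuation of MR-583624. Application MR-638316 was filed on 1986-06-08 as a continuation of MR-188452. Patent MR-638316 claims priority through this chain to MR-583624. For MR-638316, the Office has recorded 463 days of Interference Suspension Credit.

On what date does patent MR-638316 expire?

2003-12-01

Earliest priority filing: 25 August 1984.
Base term: 25 August 1984 + 18 years → 25 August 2002.
Interference Suspension Credit: +463 days → 1 December 2003.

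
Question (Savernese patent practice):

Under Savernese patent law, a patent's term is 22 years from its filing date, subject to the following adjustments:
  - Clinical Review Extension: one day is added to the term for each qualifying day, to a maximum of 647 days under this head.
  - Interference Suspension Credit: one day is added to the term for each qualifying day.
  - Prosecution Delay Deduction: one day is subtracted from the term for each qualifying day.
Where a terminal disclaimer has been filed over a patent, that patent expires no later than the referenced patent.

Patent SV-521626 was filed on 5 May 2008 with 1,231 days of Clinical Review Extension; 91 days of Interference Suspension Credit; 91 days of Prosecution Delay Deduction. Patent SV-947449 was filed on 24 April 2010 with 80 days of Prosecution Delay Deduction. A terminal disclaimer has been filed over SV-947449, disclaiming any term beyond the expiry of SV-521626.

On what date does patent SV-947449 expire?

2032-02-04

Natural term of SV-947449:
  Base: filing + 22 years → 24 April 2032.
  Prosecution Delay Deduction: −80 days → 4 February 2032.
Expiry of referenced patent SV-521626:
  Base: filing + 22 years → 5 May 2030.
  Clinical Review Extension: 1231 days claimed exceeds the 647-day cap, so +647 days → 11 February 2032.
  Interference Suspension Credit: +91 days → 12 May 2032.
  Prosecution Delay Deduction: −91 days → 11 February 2032.
Terminal disclaimer: SV-947449 expires on the earlier of 4 February 2032 and 11 February 2032.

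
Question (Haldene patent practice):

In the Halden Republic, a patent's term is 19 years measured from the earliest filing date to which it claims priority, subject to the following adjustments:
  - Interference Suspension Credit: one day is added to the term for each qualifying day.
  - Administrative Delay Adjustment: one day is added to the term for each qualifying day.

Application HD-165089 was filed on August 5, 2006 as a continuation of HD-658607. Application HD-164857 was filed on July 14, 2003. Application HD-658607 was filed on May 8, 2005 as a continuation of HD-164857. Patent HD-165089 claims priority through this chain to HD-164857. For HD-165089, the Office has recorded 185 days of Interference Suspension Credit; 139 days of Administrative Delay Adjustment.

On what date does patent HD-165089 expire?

2023-06-03

Earliest priority filing: 14 July 2003.
Base term: 14 July 2003 + 19 years → 14 July 2022.
Interference Suspension Credit: +185 days → 15 January 2023.
Administrative Delay Adjustment: +139 days → 3 June 2023.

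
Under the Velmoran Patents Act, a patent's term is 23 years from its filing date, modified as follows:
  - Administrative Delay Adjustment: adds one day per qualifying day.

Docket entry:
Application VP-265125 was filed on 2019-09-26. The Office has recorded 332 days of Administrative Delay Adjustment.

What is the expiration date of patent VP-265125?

August 24, 2043

Base term: filing date + 23 years → 26 September 2042.
Administrative Delay Adjustment: +332 days → 24 August 2043.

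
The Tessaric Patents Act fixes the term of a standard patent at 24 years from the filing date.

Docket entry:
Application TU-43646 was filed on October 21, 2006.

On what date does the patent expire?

Filing date + 24 years → 21 October 2030.

2030-10-21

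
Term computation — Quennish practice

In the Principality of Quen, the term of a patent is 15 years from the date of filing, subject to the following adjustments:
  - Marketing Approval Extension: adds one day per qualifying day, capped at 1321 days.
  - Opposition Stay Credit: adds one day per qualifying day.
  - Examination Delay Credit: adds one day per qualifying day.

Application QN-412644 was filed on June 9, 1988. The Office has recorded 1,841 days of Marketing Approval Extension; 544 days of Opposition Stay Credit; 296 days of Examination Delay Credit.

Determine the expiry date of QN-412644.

Base term: filing date + 15 years → 9 June 2003.
Marketing Approval Extension: 1841 days claimed exceeds the 1321-day cap, so +1321 days → 20 January 2007.
Opposition Stay Credit: +544 days → 17 July 2008.
Examination Delay Credit: +296 days → 9 May 2009.

2009-05-09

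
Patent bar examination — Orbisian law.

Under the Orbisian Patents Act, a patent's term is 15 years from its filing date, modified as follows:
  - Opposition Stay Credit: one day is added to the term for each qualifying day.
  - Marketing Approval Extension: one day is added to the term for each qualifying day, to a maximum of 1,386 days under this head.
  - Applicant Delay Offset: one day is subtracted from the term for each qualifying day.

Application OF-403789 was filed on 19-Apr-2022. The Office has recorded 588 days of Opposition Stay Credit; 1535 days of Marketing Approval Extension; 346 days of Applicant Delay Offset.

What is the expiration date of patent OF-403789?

Base term: filing date + 15 years → 19 April 2037.
Opposition Stay Credit: +588 days → 28 November 2038.
Marketing Approval Extension: 1535 days claimed exceeds the 1386-day cap, so +1386 days → 14 September 2042.
Applicant Delay Offset: −346 days → 3 October 2041.

2041-10-03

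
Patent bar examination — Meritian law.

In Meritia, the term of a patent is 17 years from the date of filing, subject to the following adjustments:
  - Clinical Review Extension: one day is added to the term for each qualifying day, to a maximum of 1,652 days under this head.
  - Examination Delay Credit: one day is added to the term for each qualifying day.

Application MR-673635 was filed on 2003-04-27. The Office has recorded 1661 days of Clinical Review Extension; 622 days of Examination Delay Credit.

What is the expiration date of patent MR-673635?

July 19, 2026

Base term: filing date + 17 years → 27 April 2020.
Clinical Review Extension: 1661 days claimed exceeds the 1652-day cap, so +1652 days → 4 November 2024.
Examination Delay Credit: +622 days → 19 July 2026.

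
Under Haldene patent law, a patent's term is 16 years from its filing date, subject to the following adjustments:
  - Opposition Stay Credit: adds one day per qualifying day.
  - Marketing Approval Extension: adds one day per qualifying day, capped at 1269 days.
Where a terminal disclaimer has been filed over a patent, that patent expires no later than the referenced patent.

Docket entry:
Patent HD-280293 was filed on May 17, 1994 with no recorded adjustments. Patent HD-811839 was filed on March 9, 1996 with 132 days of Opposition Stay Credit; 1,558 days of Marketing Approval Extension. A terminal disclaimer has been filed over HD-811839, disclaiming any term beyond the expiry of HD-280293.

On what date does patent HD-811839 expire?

May 17, 2010

Natural term of HD-811839:
  Base: filing + 16 years → 9 March 2012.
  Opposition Stay Credit: +132 days → 19 July 2012.
  Marketing Approval Extension: 1558 days claimed exceeds the 1269-day cap, so +1269 days → 9 January 2016.
Expiry of referenced patent HD-280293:
  Base: filing + 16 years → 17 May 2010.
Terminal disclaimer: HD-811839 expires on the earlier of 9 January 2016 and 17 May 2010.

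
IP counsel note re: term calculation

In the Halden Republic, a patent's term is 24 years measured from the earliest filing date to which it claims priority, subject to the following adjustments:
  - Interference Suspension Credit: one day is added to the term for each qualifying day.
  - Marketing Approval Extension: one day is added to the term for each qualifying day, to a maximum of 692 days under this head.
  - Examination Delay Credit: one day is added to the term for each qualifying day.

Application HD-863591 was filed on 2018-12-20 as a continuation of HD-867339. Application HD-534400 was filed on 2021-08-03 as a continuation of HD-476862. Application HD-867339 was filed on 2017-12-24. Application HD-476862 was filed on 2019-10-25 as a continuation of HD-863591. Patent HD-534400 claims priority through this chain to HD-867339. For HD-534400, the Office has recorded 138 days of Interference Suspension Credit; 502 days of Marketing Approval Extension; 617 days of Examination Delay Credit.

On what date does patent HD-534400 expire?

Earliest priority filing: 24 December 2017.
Base term: 24 December 2017 + 24 years → 24 December 2041.
Interference Suspension Credit: +138 days → 11 May 2042.
Marketing Approval Extension: 502 days (within the 692-day cap) → +502 days → 25 September 2043.
Examination Delay Credit: +617 days → 3 June 2045.

2045-06-03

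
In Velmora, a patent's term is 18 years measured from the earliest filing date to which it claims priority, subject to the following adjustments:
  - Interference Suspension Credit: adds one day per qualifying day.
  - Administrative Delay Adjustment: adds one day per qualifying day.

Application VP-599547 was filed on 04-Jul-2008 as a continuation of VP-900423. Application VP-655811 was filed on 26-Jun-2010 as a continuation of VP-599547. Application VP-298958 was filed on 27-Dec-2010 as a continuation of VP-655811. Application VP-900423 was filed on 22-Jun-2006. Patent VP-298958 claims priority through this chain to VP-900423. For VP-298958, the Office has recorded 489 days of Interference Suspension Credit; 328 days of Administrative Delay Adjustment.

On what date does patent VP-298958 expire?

Earliest priority filing: 22 June 2006.
Base term: 22 June 2006 + 18 years → 22 June 2024.
Interference Suspension Credit: +489 days → 24 October 2025.
Administrative Delay Adjustment: +328 days → 17 September 2026.

2026-09-17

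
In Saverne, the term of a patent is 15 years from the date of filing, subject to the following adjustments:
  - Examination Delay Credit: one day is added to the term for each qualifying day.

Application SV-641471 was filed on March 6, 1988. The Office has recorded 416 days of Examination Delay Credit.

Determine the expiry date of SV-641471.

Base term: filing date + 15 years → 6 March 2003.
Examination Delay Credit: +416 days → 25 April 2004.

April 25, 2004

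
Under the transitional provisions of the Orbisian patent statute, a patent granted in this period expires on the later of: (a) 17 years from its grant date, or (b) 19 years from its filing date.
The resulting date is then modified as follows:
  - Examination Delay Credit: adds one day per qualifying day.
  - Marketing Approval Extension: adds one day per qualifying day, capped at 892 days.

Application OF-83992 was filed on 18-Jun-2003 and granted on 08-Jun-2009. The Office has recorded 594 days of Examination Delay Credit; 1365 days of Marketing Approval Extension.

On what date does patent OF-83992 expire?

2030-07-03

(a) grant + 17 years → 8 June 2026.
(b) filing + 19 years → 18 June 2022.
Later of the two: 8 June 2026.
Examination Delay Credit: +594 days → 23 January 2028.
Marketing Approval Extension: 1365 days claimed exceeds the 892-day cap, so +892 days → 3 July 2030.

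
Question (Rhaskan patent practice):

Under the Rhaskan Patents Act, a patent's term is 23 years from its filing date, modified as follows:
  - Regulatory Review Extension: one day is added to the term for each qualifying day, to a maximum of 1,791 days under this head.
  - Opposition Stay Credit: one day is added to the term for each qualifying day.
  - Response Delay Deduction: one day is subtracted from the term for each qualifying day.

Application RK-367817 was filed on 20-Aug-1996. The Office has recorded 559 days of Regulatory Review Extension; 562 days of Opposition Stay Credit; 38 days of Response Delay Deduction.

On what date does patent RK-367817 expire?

2022-08-07

Base term: filing date + 23 years → 20 August 2019.
Regulatory Review Extension: 559 days (within the 1791-day cap) → +559 days → 1 March 2021.
Opposition Stay Credit: +562 days → 14 September 2022.
Response Delay Deduction: −38 days → 7 August 2022.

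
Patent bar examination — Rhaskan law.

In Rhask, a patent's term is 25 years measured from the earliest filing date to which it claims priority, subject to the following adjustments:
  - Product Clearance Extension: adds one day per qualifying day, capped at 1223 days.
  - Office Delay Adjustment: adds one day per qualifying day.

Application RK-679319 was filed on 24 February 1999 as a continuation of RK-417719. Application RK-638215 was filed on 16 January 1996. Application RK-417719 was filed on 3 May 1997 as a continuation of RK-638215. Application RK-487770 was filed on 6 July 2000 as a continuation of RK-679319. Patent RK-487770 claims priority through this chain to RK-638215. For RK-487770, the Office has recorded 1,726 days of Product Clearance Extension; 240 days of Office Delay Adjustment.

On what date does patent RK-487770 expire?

Earliest priority filing: 16 January 1996.
Base term: 16 January 1996 + 25 years → 16 January 2021.
Product Clearance Extension: 1726 days claimed exceeds the 1223-day cap, so +1223 days → 23 May 2024.
Office Delay Adjustment: +240 days → 18 January 2025.

January 18, 2025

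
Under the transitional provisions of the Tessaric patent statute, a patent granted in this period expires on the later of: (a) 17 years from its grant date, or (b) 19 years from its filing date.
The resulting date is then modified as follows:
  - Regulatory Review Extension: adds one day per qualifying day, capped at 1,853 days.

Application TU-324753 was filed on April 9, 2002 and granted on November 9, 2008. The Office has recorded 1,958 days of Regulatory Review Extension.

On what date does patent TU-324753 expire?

2030-12-06

(a) grant + 17 years → 9 November 2025.
(b) filing + 19 years → 9 April 2021.
Later of the two: 9 November 2025.
Regulatory Review Extension: 1958 days claimed exceeds the 1853-day cap, so +1853 days → 6 December 2030.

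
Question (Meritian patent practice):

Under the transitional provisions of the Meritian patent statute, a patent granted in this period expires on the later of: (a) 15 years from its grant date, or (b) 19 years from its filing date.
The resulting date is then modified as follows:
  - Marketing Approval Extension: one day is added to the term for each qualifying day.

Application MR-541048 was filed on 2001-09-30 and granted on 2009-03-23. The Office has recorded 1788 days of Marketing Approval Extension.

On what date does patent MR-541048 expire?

(a) grant + 15 years → 23 March 2024.
(b) filing + 19 years → 30 September 2020.
Later of the two: 23 March 2024.
Marketing Approval Extension: +1788 days → 13 February 2029.

February 13, 2029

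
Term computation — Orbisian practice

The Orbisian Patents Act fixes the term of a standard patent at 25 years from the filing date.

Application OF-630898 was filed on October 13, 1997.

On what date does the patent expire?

October 13, 2022

Filing date + 25 years → 13 October 2022.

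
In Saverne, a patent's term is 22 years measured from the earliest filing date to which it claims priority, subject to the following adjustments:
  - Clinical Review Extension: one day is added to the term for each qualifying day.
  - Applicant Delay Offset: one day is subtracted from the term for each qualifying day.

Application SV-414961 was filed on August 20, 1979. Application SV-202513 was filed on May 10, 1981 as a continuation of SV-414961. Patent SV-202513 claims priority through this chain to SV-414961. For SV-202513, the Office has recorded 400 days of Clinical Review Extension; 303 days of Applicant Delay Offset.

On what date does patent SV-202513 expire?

November 25, 2001

Earliest priority filing: 20 August 1979.
Base term: 20 August 1979 + 22 years → 20 August 2001.
Clinical Review Extension: +400 days → 24 September 2002.
Applicant Delay Offset: −303 days → 25 November 2001.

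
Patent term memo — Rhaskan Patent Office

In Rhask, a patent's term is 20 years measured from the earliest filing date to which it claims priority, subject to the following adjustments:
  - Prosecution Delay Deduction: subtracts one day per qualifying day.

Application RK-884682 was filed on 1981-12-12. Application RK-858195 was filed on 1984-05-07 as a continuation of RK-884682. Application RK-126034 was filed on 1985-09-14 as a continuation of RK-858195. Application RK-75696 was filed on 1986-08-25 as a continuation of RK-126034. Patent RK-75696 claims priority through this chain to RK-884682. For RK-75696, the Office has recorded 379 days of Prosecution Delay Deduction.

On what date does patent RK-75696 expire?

Earliest priority filing: 12 December 1981.
Base term: 12 December 1981 + 20 years → 12 December 2001.
Prosecution Delay Deduction: −379 days → 28 November 2000.

2000-11-28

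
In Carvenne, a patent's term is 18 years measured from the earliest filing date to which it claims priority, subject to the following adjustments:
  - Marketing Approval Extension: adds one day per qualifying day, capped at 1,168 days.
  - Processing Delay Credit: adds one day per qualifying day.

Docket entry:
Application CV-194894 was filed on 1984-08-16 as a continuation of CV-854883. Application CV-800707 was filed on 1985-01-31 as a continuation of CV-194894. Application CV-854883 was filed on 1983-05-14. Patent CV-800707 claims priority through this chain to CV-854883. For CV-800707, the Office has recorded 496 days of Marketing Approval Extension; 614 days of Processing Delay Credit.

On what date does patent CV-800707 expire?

May 28, 2004

Earliest priority filing: 14 May 1983.
Base term: 14 May 1983 + 18 years → 14 May 2001.
Marketing Approval Extension: 496 days (within the 1168-day cap) → +496 days → 22 September 2002.
Processing Delay Credit: +614 days → 28 May 2004.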